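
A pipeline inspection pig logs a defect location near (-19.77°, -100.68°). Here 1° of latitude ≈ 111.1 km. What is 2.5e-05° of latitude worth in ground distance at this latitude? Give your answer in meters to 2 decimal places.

2.78 meters

2.5e-05° × 111100 m/° = 2.7775 m.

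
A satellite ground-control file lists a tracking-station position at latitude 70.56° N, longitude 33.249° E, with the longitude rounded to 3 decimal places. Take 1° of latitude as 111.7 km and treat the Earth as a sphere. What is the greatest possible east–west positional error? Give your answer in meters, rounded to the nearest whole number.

Rounding to 3 decimal places leaves the longitude within ±0.0005° of the true value.
One degree of longitude at 70.56° is 111700 × cos 70.56° ≈ 111700 × 0.3328 = 37175.9 m.
East–west error: 0.0005° × 37175.9 m/° ≈ 18.588 m.

19 meters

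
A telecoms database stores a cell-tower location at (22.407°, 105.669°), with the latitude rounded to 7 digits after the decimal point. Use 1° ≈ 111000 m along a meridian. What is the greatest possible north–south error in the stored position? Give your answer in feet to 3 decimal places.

0.018 feet

Rounding to 7 decimal places leaves the latitude within ±5e-08° of the true value.
So the N–S error is at most 5e-08 × 111000 = 0.00555 m.
Converting: 0.00555 m × 3.2808 ft/m ≈ 0.018209 ft.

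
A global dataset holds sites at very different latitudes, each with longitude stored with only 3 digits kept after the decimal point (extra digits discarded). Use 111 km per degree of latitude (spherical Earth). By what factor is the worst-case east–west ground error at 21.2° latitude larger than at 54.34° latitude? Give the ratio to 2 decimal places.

1.60

Truncating at 3 decimal places can drop up to a full unit in the last place, so the longitude may be off by as much as 0.001°.
At 21.2°: 0.001° × 111000 × cos 21.2° = 0.001 × 111000 × 0.9323 ≈ 103.49 m.
Error at 54.34° = 0.001° × 111000 × cos 54.34° ≈ 111 × 0.5830 = 64.71 m.
The ratio reduces to cos 21.2° / cos 54.34° = 0.9323/0.5830 ≈ 1.5993.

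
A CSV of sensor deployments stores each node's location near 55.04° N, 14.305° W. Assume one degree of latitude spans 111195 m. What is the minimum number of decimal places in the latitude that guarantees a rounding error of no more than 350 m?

One degree of latitude covers 111195 m.
With N decimal places the half-ulp bound is 0.5·10⁻ᴺ°, or 0.5·10⁻ᴺ × 111195 m on the ground.
Setting 55597.5 × 10⁻ᴺ ≤ 350 gives 10ᴺ ≥ 158.8, i.e. N ≥ 2.20.
So 3 decimal places suffice (55.6 m); 2 would allow up to 556 m.

3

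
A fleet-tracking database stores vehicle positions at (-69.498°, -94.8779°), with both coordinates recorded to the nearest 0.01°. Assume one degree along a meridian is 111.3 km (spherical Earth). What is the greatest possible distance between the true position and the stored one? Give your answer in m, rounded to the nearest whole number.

Rounding to 2 decimal places leaves each coordinate within ±0.005° of the true value.
N–S: 0.005° × 111300 m/° = 556.5 m.
E–W at 69.498°: 0.005° × 111300 × cos 69.498° = 0.005 × 111300 × 0.3502 ≈ 194.909 m.
Combining orthogonally: (556.5² + 194.909²)^½ ≈ 589.645 m.

590 m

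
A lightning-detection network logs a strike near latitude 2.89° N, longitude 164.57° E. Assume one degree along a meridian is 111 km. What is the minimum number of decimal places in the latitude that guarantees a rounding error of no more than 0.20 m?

One degree of latitude covers 111000 m.
With N decimal places the half-ulp bound is 0.5·10⁻ᴺ°, or 0.5·10⁻ᴺ × 111000 m on the ground.
Need 0.5 × 111000 × 10⁻ᴺ ≤ 0.20 → 10⁻ᴺ ≤ 3.604e-06, so N ≥ 5.44.
So 6 decimal places suffice (0.0555 m); 5 would allow up to 0.555 m.

6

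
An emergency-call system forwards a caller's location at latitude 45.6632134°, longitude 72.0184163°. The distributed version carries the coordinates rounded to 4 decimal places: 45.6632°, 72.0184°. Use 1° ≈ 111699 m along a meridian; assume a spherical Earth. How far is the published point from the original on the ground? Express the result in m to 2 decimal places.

The latitude changed by +0.0000134° and the longitude by +0.0000163°.
N–S: 0.0000134° × 111699 m/° = 1.49677 m.
E–W at 45.6632°: 0.0000163° × 111699 × cos 45.6632° = 0.0000163 × 111699 × 0.6989 ≈ 1.27244 m.
Hypotenuse of the two orthogonal shifts: √(1.49677² + 1.27244²) = 1.96454 m.

1.96 m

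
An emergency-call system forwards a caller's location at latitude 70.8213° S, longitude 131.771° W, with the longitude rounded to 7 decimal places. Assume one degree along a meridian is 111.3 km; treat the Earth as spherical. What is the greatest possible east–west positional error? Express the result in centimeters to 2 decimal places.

0.18 centimeters

Rounding to 7 decimal places leaves the longitude within ±5e-08° of the true value.
At latitude 70.8213° a degree of longitude spans 111300 m × cos 70.8213° = 111300 × 0.3285 ≈ 36563.8 m.
So at most 5e-08° × 36563.8 ≈ 0.00182819 m east–west.
That is 0.00182819 m = 0.18282 cm.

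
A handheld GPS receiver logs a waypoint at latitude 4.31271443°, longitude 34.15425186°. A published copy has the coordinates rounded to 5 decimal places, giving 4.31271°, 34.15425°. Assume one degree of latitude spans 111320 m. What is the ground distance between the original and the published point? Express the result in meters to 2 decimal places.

Δlat = 4.31271443 − 4.31271 = +0.00000443°; Δlon = 34.15425186 − 34.15425 = +0.00000186°.
North–south shift: 0.00000443 × 111320 = 0.493148 m.
E–W at 4.31271°: 0.00000186° × 111320 × cos 4.31271° = 0.00000186 × 111320 × 0.9972 ≈ 0.206469 m.
Combined displacement = (0.493148² + 0.206469²)^½ ≈ 0.534625 m.

0.53 meters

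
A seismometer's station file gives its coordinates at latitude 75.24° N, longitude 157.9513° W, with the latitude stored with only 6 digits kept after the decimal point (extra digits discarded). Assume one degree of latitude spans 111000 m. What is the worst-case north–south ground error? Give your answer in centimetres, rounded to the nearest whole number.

11 centimetres

Truncating at 6 decimal places can drop up to a full unit in the last place, so the latitude may be off by as much as 1e-06°.
Along the meridian that is 1e-06° × 111000 m/° = 0.111 m.
That is 0.111 m = 11.1 cm.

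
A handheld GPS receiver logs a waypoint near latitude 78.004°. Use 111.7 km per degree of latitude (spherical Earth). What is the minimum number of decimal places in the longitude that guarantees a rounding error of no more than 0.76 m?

5 decimal places

At 78.004° one degree of longitude covers 111700 × cos 78.004° ≈ 111700 × 0.2078 ≈ 23216.1 m.
With N decimal places the half-ulp bound is 0.5·10⁻ᴺ°, or 0.5·10⁻ᴺ × 23216.1 m on the ground.
Setting 11608.1 × 10⁻ᴺ ≤ 0.76 gives 10ᴺ ≥ 1.527e+04, i.e. N ≥ 4.18.
So 5 decimal places suffice (0.116 m); 4 would allow up to 1.16 m.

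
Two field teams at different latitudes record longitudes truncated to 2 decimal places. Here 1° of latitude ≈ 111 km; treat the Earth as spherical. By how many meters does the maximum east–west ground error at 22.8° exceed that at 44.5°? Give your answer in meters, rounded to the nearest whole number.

232 meters

Truncating at 2 decimal places can drop up to a full unit in the last place, so the longitude may be off by as much as 0.01°.
Error at 22.8° = 0.01° × 111000 × cos 22.8° ≈ 1110 × 0.9219 = 1023.3 m.
Error at 44.5° = 0.01° × 111000 × cos 44.5° ≈ 1110 × 0.7133 = 791.71 m.
So the lower-latitude error exceeds the higher by 1023.3 − 791.71 = 231.56 m.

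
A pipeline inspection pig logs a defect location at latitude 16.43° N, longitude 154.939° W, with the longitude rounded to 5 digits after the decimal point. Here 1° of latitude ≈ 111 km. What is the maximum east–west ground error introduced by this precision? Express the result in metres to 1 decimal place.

0.5 metres

Rounding to 5 decimal places leaves the longitude within ±5e-06° of the true value.
One degree of longitude at 16.43° is 111000 × cos 16.43° ≈ 111000 × 0.9592 = 106467 m.
Maximum E–W displacement: 5e-06 × 106467 = 0.532337 m.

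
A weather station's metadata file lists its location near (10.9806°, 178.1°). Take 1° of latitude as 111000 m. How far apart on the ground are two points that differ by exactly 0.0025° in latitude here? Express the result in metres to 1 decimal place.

0.0025° × 111000 m/° = 277.5 m.

277.5 metres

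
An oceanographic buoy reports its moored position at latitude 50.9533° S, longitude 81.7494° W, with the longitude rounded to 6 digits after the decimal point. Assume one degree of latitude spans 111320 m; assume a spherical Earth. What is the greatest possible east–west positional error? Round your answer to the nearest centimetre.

4 centimetres

Rounding to 6 decimal places leaves the longitude within ±5e-07° of the true value.
Parallels shrink by cos φ, so at 50.9533° a degree of longitude is 111320 × 0.6300 ≈ 70126.4 m.
So at most 5e-07° × 70126.4 ≈ 0.0350632 m east–west.
That is 0.0350632 m = 3.5063 cm.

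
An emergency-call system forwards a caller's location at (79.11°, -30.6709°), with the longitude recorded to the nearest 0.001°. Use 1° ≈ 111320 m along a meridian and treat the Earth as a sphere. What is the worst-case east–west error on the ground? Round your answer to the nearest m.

11 m

Rounding to 3 decimal places leaves the longitude within ±0.0005° of the true value.
One degree of longitude at 79.11° is 111320 × cos 79.11° ≈ 111320 × 0.1889 = 21031 m.
So at most 0.0005° × 21031 ≈ 10.5155 m east–west.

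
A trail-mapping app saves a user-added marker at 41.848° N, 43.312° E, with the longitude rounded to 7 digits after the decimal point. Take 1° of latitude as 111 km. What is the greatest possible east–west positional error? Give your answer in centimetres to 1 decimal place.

Rounding to 7 decimal places leaves the longitude within ±5e-08° of the true value.
One degree of longitude at 41.848° is 111000 × cos 41.848° ≈ 111000 × 0.7449 = 82685.8 m.
East–west error: 5e-08° × 82685.8 m/° ≈ 0.00413429 m.
That is 0.00413429 m = 0.41343 cm.

0.4 centimetres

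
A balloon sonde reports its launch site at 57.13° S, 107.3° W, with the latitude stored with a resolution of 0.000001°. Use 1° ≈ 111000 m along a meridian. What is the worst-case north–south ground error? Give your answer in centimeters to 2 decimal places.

5.55 centimeters

With a 0.000001° grid the true value lies within half a step, ±0.000001°/2 = ±5e-07°, of the stored one.
So the N–S error is at most 5e-07 × 111000 = 0.0555 m.
That is 0.0555 m = 5.55 cm.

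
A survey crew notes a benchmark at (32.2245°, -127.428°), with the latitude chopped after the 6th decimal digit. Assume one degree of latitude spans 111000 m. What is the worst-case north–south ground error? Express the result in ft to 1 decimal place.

0.4 ft

Truncating at 6 decimal places can drop up to a full unit in the last place, so the latitude may be off by as much as 1e-06°.
North–south distance: 1e-06° × 111000 m/° = 0.111 m.
In feet: 0.111 m ÷ 0.3048 ≈ 0.36417 ft.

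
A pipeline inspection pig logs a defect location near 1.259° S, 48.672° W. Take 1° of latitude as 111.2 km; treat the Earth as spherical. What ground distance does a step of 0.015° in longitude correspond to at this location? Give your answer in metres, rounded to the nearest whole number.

1668 metres

At 1.259° a degree of longitude is 111200 × cos 1.259° ≈ 111173 m, so 0.015° corresponds to 1667.6 m.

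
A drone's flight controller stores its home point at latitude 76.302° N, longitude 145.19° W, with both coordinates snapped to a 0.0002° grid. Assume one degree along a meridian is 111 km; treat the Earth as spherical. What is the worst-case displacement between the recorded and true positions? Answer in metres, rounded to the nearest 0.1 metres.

With a 0.0002° grid the true value lies within half a step, ±0.0002°/2 = ±0.0001°, of the stored one.
Latitude error → 0.0001 × 111000 = 11.1 m along the meridian.
Longitude error → 0.0001 × 111000 × cos 76.302° = 0.0001 × 111000 × 0.2368 ≈ 2.62853 m.
The two errors are perpendicular, so the maximum displacement is √(11.1² + 2.62853²) ≈ 11.407 m.

11.4 metres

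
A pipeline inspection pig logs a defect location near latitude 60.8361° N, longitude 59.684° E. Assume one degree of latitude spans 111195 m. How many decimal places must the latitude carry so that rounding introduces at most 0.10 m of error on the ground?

6

One degree of latitude covers 111195 m.
Rounding to N decimal places gives at most 0.5 × 10⁻ᴺ degrees of error, i.e. 0.5 × 10⁻ᴺ × 111195 m.
Need 0.5 × 111195 × 10⁻ᴺ ≤ 0.10 → 10⁻ᴺ ≤ 1.799e-06, so N ≥ 5.75.
At 5 places the error can reach 0.556 m, but 6 places keeps it to 0.0556 m.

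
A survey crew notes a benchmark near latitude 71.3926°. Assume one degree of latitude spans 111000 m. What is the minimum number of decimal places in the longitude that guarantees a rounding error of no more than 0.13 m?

At 71.3926° one degree of longitude covers 111000 × cos 71.3926° ≈ 111000 × 0.3191 ≈ 35418.1 m.
N decimal places → at most half a unit in the last place, 0.5 × 10⁻ᴺ° = 35418.1/2 × 10⁻ᴺ m.
Need 0.5 × 35418.1 × 10⁻ᴺ ≤ 0.13 → 10⁻ᴺ ≤ 7.341e-06, so N ≥ 5.13.
N = 5 would give 0.177 m (too coarse); N = 6 gives 0.0177 m ≤ 0.13 m.

6 decimal places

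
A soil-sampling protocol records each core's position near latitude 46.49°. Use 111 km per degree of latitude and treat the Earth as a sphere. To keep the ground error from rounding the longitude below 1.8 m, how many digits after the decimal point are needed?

At 46.49° one degree of longitude covers 111000 × cos 46.49° ≈ 111000 × 0.6885 ≈ 76421.4 m.
Rounding to N decimal places gives at most 0.5 × 10⁻ᴺ degrees of error, i.e. 0.5 × 10⁻ᴺ × 76421.4 m.
Setting 38210.7 × 10⁻ᴺ ≤ 1.8 gives 10ᴺ ≥ 2.123e+04, i.e. N ≥ 4.33.
N = 4 would give 3.82 m (too coarse); N = 5 gives 0.382 m ≤ 1.8 m.

5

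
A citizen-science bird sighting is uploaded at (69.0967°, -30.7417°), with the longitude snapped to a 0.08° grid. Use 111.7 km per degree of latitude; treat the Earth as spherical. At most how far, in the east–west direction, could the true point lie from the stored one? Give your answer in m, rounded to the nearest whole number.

1594 m

With a 0.08° grid the true value lies within half a step, ±0.08°/2 = ±0.04°, of the stored one.
Parallels shrink by cos φ, so at 69.0967° a degree of longitude is 111700 × 0.3568 ≈ 39853.6 m.
Maximum E–W displacement: 0.04 × 39853.6 = 1594.15 m.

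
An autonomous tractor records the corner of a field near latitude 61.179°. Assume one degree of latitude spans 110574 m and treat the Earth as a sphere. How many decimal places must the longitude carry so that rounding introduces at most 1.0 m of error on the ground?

At 61.179° one degree of longitude covers 110574 × cos 61.179° ≈ 110574 × 0.4821 ≈ 53304.9 m.
Rounding to N decimal places gives at most 0.5 × 10⁻ᴺ degrees of error, i.e. 0.5 × 10⁻ᴺ × 53304.9 m.
Need 0.5 × 53304.9 × 10⁻ᴺ ≤ 1.0 → 10⁻ᴺ ≤ 3.752e-05, so N ≥ 4.43.
N = 4 would give 2.67 m (too coarse); N = 5 gives 0.267 m ≤ 1.0 m.

5 decimal places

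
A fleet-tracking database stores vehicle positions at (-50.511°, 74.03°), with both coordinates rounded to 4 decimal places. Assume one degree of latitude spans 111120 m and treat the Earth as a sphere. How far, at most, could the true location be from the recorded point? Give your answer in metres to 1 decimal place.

Rounding to 4 decimal places leaves each coordinate within ±5e-05° of the true value.
Latitude error → 5e-05 × 111120 = 5.556 m along the meridian.
E–W at 50.511°: 5e-05° × 111120 × cos 50.511° = 5e-05 × 111120 × 0.6359 ≈ 3.53323 m.
The two errors are perpendicular, so the maximum displacement is √(5.556² + 3.53323²) ≈ 6.58429 m.

6.6 metres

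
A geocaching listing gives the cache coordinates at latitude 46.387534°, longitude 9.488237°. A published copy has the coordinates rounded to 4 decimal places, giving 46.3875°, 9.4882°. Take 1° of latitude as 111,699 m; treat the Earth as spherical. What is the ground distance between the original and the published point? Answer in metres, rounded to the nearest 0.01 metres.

The latitude changed by +0.000034° and the longitude by +0.000037°.
North–south shift: 0.000034 × 111699 = 3.79777 m.
East–west at this latitude: 0.000037° × 111699 × cos 46.3875° ≈ 0.000037 × 77047.5 = 2.85076 m.
Hypotenuse of the two orthogonal shifts: √(3.79777² + 2.85076²) = 4.74867 m.

4.75 metres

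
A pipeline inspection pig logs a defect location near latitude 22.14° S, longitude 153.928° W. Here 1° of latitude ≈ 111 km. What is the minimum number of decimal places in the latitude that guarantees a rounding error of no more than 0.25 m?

6 decimal places

One degree of latitude covers 111000 m.
Rounding to N decimal places gives at most 0.5 × 10⁻ᴺ degrees of error, i.e. 0.5 × 10⁻ᴺ × 111000 m.
Setting 55500 × 10⁻ᴺ ≤ 0.25 gives 10ᴺ ≥ 2.22e+05, i.e. N ≥ 5.35.
At 5 places the error can reach 0.555 m, but 6 places keeps it to 0.0555 m.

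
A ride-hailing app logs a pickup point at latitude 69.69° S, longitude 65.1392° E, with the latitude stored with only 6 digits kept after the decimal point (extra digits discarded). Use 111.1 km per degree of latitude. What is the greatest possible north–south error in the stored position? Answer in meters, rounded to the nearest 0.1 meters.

0.1 meters

Truncating at 6 decimal places can drop up to a full unit in the last place, so the latitude may be off by as much as 1e-06°.
North–south distance: 1e-06° × 111100 m/° = 0.1111 m.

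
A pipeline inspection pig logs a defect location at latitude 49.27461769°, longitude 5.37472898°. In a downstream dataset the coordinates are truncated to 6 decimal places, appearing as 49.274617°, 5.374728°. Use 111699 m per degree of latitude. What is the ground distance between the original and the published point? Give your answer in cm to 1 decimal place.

The latitude changed by +0.00000069° and the longitude by +0.00000098°.
North–south shift: 0.00000069 × 111699 = 0.0770723 m.
East–west at this latitude: 0.00000098° × 111699 × cos 49.2746° ≈ 0.00000098 × 72876.2 = 0.0714187 m.
Hypotenuse of the two orthogonal shifts: √(0.0770723² + 0.0714187²) = 0.105075 m.
That is 0.105075 m = 10.508 cm.

10.5 cm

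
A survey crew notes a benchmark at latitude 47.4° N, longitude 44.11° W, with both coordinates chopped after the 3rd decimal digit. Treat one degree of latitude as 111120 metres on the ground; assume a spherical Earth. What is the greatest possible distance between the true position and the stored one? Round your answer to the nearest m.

134 m

Truncating at 3 decimal places can drop up to a full unit in the last place, so each coordinate may be off by as much as 0.001°.
Latitude error → 0.001 × 111120 = 111.12 m along the meridian.
East–west component at 47.4°: 0.001° × 111120 × cos 47.4° ≈ 0.001 × 75214.5 ≈ 75.2145 m.
Combining orthogonally: (111.12² + 75.2145²)^½ ≈ 134.182 m.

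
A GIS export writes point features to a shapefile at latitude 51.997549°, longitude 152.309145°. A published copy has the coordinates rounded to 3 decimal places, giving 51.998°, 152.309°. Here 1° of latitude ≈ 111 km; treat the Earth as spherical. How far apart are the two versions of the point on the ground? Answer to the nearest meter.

Δlat = 51.997549 − 51.998 = -0.000451°; Δlon = 152.309145 − 152.309 = +0.000145°.
N–S: -0.000451° × 111000 m/° = -50.061 m.
E–W at 51.998°: 0.000145° × 111000 × cos 51.998° = 0.000145 × 111000 × 0.6157 ≈ 9.90951 m.
Distance: √(50.061² + 9.90951²) ≈ 51.0324 m.

51 meters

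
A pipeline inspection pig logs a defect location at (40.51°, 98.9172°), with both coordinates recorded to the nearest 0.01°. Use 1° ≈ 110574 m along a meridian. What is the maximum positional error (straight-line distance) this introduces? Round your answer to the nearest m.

695 m

Rounding to 2 decimal places leaves each coordinate within ±0.005° of the true value.
North–south component: 0.005° × 110574 = 552.87 m.
East–west component at 40.51°: 0.005° × 110574 × cos 40.51° ≈ 0.005 × 84068.6 ≈ 420.343 m.
Combining orthogonally: (552.87² + 420.343²)^½ ≈ 694.517 m.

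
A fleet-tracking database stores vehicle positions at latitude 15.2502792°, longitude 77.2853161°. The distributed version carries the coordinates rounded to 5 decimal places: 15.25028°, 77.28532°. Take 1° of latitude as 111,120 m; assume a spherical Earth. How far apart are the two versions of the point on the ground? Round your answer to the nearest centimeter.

43 centimeters

The latitude changed by -0.0000008° and the longitude by -0.0000039°.
N–S: -0.0000008° × 111120 m/° = -0.088896 m.
E–W at 15.2503°: -0.0000039° × 111120 × cos 15.2503° = -0.0000039 × 111120 × 0.9648 ≈ -0.418107 m.
Combined displacement = (0.088896² + 0.418107²)^½ ≈ 0.427453 m.
That is 0.427453 m = 42.745 cm.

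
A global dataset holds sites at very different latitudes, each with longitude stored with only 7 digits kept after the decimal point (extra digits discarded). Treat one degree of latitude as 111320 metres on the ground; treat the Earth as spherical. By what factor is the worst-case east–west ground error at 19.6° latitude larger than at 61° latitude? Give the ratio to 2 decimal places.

1.94

Truncating at 7 decimal places can drop up to a full unit in the last place, so the longitude may be off by as much as 1e-07°.
At 19.6°: 1e-07° × 111320 × cos 19.6° = 1e-07 × 111320 × 0.9421 ≈ 0.010487 m.
Error at 61° = 1e-07° × 111320 × cos 61° ≈ 0.011132 × 0.4848 = 0.0053969 m.
Ratio: 0.010487 / 0.0053969 = cos 19.6° / cos 61° ≈ 1.9431.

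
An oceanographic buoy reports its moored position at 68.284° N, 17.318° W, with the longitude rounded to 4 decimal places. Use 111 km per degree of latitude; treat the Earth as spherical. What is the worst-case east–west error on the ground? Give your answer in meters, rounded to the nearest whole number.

2 meters

Rounding to 4 decimal places leaves the longitude within ±5e-05° of the true value.
At latitude 68.284° a degree of longitude spans 111000 m × cos 68.284° = 111000 × 0.3700 ≈ 41070.7 m.
Maximum E–W displacement: 5e-05 × 41070.7 = 2.05353 m.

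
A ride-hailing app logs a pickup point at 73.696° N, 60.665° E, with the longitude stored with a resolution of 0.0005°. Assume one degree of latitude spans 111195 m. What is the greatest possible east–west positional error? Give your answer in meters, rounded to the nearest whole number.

8 meters

With a 0.0005° grid the true value lies within half a step, ±0.0005°/2 = ±0.00025°, of the stored one.
At latitude 73.696° a degree of longitude spans 111195 m × cos 73.696° = 111195 × 0.2807 ≈ 31216.2 m.
So at most 0.00025° × 31216.2 ≈ 7.80405 m east–west.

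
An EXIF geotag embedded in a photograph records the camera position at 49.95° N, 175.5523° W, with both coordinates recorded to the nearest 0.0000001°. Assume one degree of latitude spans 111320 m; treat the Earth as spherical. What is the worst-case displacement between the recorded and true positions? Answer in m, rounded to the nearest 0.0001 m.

Rounding to 7 decimal places leaves each coordinate within ±5e-08° of the true value.
Latitude error → 5e-08 × 111320 = 0.005566 m along the meridian.
Longitude error → 5e-08 × 111320 × cos 49.95° = 5e-08 × 111320 × 0.6435 ≈ 0.00358148 m.
Worst case both components are at the extreme and orthogonal: √(0.005566² + 0.00358148²) ≈ 0.00661871 m.

0.0066 m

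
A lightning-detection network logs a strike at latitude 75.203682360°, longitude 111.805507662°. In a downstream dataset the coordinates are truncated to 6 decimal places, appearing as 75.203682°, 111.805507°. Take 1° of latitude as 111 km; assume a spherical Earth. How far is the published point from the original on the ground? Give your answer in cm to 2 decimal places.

The latitude changed by +0.000000360° and the longitude by +0.000000662°.
N–S: 0.000000360° × 111000 m/° = 0.03996 m.
E–W at 75.2037°: 0.000000662° × 111000 × cos 75.2037° = 0.000000662 × 111000 × 0.2554 ≈ 0.0187661 m.
Combined displacement = (0.03996² + 0.0187661²)^½ ≈ 0.0441471 m.
That is 0.0441471 m = 4.4147 cm.

4.41 cm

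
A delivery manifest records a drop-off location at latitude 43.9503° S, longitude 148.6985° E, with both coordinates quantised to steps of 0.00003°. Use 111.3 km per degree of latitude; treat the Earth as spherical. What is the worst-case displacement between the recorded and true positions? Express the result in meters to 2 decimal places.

With a 0.00003° grid the true value lies within half a step, ±0.00003°/2 = ±1.5e-05°, of the stored one.
Latitude error → 1.5e-05 × 111300 = 1.6695 m along the meridian.
Longitude error → 1.5e-05 × 111300 × cos 43.9503° = 1.5e-05 × 111300 × 0.7199 ≈ 1.20194 m.
The two errors are perpendicular, so the maximum displacement is √(1.6695² + 1.20194²) ≈ 2.05716 m.

2.06 meters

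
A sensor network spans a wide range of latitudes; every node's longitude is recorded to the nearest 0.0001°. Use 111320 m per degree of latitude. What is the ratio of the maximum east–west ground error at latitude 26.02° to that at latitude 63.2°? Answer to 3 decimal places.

Rounding to 4 decimal places leaves the longitude within ±5e-05° of the true value.
At 26.02°: 5e-05° × 111320 × cos 26.02° = 5e-05 × 111320 × 0.8986 ≈ 5.0018 m.
At 63.2°: 5e-05° × 111320 × cos 63.2° = 5e-05 × 111320 × 0.4509 ≈ 2.5096 m.
The ratio reduces to cos 26.02° / cos 63.2° = 0.8986/0.4509 ≈ 1.9931.

1.993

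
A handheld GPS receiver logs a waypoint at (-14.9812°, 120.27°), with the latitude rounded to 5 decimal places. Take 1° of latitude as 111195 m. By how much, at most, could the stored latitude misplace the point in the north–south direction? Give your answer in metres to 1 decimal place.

Rounding to 5 decimal places leaves the latitude within ±5e-06° of the true value.
Along the meridian that is 5e-06° × 111195 m/° = 0.555975 m.

0.6 metres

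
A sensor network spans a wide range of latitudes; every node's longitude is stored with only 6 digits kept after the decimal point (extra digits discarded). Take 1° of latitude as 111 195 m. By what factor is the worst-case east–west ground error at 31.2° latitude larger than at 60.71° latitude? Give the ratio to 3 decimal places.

1.748

Truncating at 6 decimal places can drop up to a full unit in the last place, so the longitude may be off by as much as 1e-06°.
At 31.2°: 1e-06° × 111195 × cos 31.2° = 1e-06 × 111195 × 0.8554 ≈ 0.095112 m.
Error at 60.71° = 1e-06° × 111195 × cos 60.71° ≈ 0.11119 × 0.4892 = 0.0544 m.
Ratio: 0.095112 / 0.0544 = cos 31.2° / cos 60.71° ≈ 1.7484.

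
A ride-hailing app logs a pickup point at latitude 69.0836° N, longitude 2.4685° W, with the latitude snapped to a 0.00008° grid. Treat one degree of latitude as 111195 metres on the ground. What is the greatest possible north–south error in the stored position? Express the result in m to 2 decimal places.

4.45 m

With a 0.00008° grid the true value lies within half a step, ±0.00008°/2 = ±4e-05°, of the stored one.
North–south distance: 4e-05° × 111195 m/° = 4.4478 m.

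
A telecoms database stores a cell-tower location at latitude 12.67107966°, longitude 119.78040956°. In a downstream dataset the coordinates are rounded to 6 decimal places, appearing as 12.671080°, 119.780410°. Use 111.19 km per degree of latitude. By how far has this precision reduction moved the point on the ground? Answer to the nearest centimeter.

The latitude changed by -0.00000034° and the longitude by -0.00000044°.
North–south shift: -0.00000034 × 111190 = -0.0378046 m.
East–west at this latitude: -0.00000044° × 111190 × cos 12.6711° ≈ -0.00000044 × 108482 = -0.0477321 m.
Hypotenuse of the two orthogonal shifts: √(0.0378046² + 0.0477321²) = 0.0608896 m.
That is 0.0608896 m = 6.089 cm.

6 centimeters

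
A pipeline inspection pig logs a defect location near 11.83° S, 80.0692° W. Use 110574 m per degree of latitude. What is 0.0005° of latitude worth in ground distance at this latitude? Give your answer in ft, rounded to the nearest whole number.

181 ft

0.0005° × 110574 m/° = 55.287 m.
In feet: 55.287 m ÷ 0.3048 ≈ 181.39 ft.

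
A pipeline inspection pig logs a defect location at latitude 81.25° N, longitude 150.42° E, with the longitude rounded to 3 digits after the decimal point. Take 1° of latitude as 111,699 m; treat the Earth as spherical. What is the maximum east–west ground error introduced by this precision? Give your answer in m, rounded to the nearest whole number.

8 m

Rounding to 3 decimal places leaves the longitude within ±0.0005° of the true value.
At latitude 81.25° a degree of longitude spans 111699 m × cos 81.25° = 111699 × 0.1521 ≈ 16992 m.
Maximum E–W displacement: 0.0005 × 16992 = 8.49602 m.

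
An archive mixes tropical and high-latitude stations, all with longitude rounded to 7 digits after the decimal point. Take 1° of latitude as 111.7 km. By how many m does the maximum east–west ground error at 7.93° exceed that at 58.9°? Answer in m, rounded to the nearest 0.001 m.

0.003 m

Rounding to 7 decimal places leaves the longitude within ±5e-08° of the true value.
Error at 7.93° = 5e-08° × 111700 × cos 7.93° ≈ 0.005585 × 0.9904 = 0.0055316 m.
At 58.9°: 5e-08° × 111700 × cos 58.9° = 5e-08 × 111700 × 0.5165 ≈ 0.0028848 m.
Difference: 0.0055316 − 0.0028848 = 0.0026468 m.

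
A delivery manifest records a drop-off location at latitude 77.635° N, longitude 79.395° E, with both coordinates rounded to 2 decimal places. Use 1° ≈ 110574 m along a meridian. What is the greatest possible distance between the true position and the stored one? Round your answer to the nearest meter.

565 meters

Rounding to 2 decimal places leaves each coordinate within ±0.005° of the true value.
N–S: 0.005° × 110574 m/° = 552.87 m.
E–W at 77.635°: 0.005° × 110574 × cos 77.635° = 0.005 × 110574 × 0.2141 ≈ 118.391 m.
The two errors are perpendicular, so the maximum displacement is √(552.87² + 118.391²) ≈ 565.404 m.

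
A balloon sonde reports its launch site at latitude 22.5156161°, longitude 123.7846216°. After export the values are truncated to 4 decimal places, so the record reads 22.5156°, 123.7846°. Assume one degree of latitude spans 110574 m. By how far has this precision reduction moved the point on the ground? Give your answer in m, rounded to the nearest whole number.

The latitude changed by +0.0000161° and the longitude by +0.0000216°.
N–S: 0.0000161° × 110574 m/° = 1.78024 m.
East–west at this latitude: 0.0000216° × 110574 × cos 22.5156° ≈ 0.0000216 × 102146 = 2.20634 m.
Combined displacement = (1.78024² + 2.20634²)^½ ≈ 2.835 m.

3 m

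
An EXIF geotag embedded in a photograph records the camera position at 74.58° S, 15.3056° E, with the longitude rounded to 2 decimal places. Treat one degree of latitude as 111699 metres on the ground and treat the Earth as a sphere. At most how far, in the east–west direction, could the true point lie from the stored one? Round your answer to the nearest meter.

Rounding to 2 decimal places leaves the longitude within ±0.005° of the true value.
One degree of longitude at 74.58° is 111699 × cos 74.58° ≈ 111699 × 0.2659 = 29699.9 m.
East–west error: 0.005° × 29699.9 m/° ≈ 148.5 m.

148 meters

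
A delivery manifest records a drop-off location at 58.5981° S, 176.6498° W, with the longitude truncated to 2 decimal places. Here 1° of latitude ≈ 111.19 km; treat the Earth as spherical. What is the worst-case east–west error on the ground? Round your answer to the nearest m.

579 m

Truncating at 2 decimal places can drop up to a full unit in the last place, so the longitude may be off by as much as 0.01°.
One degree of longitude at 58.5981° is 111190 × cos 58.5981° ≈ 111190 × 0.5210 = 57934.2 m.
Maximum E–W displacement: 0.01 × 57934.2 = 579.342 m.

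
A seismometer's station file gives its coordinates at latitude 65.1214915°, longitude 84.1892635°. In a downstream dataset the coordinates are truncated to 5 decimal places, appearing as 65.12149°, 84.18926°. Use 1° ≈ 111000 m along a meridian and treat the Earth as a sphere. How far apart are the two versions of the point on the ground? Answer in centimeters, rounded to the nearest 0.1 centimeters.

Δlat = 65.1214915 − 65.12149 = +0.0000015°; Δlon = 84.1892635 − 84.18926 = +0.0000035°.
N–S: 0.0000015° × 111000 m/° = 0.1665 m.
East–west at this latitude: 0.0000035° × 111000 × cos 65.1215° ≈ 0.0000035 × 46697.2 = 0.16344 m.
Hypotenuse of the two orthogonal shifts: √(0.1665² + 0.16344²) = 0.233313 m.
That is 0.233313 m = 23.331 cm.

23.3 centimeters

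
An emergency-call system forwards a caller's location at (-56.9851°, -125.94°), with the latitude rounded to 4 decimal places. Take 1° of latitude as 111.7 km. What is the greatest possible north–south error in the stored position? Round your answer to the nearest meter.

Rounding to 4 decimal places leaves the latitude within ±5e-05° of the true value.
North–south distance: 5e-05° × 111700 m/° = 5.585 m.

6 meters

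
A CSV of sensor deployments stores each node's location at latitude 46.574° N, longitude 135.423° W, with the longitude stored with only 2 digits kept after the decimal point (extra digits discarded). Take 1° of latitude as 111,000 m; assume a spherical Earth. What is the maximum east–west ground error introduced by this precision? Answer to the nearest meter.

Truncating at 2 decimal places can drop up to a full unit in the last place, so the longitude may be off by as much as 0.01°.
Parallels shrink by cos φ, so at 46.574° a degree of longitude is 111000 × 0.6874 ≈ 76303.3 m.
Maximum E–W displacement: 0.01 × 76303.3 = 763.033 m.

763 meters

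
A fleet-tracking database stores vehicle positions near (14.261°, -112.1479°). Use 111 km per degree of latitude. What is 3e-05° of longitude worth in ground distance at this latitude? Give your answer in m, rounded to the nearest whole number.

At 14.261° a degree of longitude is 111000 × cos 14.261° ≈ 107579 m, so 3e-05° corresponds to 3.22738 m.

3 m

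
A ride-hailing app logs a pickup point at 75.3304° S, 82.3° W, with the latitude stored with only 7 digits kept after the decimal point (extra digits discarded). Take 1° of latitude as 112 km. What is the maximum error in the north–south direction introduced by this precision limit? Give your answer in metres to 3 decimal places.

0.011 metres

Truncating at 7 decimal places can drop up to a full unit in the last place, so the latitude may be off by as much as 1e-07°.
Along the meridian that is 1e-07° × 112000 m/° = 0.0112 m.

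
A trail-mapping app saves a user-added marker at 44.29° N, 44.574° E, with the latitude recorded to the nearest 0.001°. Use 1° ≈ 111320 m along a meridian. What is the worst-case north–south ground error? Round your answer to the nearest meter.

56 meters

Rounding to 3 decimal places leaves the latitude within ±0.0005° of the true value.
North–south distance: 0.0005° × 111320 m/° = 55.66 m.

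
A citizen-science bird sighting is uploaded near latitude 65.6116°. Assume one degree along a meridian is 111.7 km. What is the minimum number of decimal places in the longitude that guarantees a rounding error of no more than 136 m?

At 65.6116° one degree of longitude covers 111700 × cos 65.6116° ≈ 111700 × 0.4129 ≈ 46123.2 m.
With N decimal places the half-ulp bound is 0.5·10⁻ᴺ°, or 0.5·10⁻ᴺ × 46123.2 m on the ground.
Need 0.5 × 46123.2 × 10⁻ᴺ ≤ 136 → 10⁻ᴺ ≤ 5.897e-03, so N ≥ 2.23.
So 3 decimal places suffice (23.1 m); 2 would allow up to 231 m.

3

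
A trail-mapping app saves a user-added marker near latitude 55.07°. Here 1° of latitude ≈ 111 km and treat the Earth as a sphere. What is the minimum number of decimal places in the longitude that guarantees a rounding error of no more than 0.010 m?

7 decimal places

At 55.07° one degree of longitude covers 111000 × cos 55.07° ≈ 111000 × 0.5726 ≈ 63555.9 m.
Rounding to N decimal places gives at most 0.5 × 10⁻ᴺ degrees of error, i.e. 0.5 × 10⁻ᴺ × 63555.9 m.
Setting 31777.9 × 10⁻ᴺ ≤ 0.010 gives 10ᴺ ≥ 3.178e+06, i.e. N ≥ 6.50.
N = 6 would give 0.0318 m (too coarse); N = 7 gives 0.00318 m ≤ 0.010 m.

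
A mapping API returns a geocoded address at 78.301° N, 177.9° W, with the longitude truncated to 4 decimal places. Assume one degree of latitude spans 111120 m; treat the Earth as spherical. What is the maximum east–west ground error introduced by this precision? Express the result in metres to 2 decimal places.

2.25 metres

Truncating at 4 decimal places can drop up to a full unit in the last place, so the longitude may be off by as much as 0.0001°.
One degree of longitude at 78.301° is 111120 × cos 78.301° ≈ 111120 × 0.2028 = 22531.8 m.
Maximum E–W displacement: 0.0001 × 22531.8 = 2.25318 m.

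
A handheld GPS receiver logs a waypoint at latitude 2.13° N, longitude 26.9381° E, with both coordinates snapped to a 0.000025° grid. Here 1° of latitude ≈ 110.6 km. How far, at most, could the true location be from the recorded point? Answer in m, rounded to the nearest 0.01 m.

1.95 m

With a 0.000025° grid the true value lies within half a step, ±0.000025°/2 = ±1.25e-05°, of the stored one.
N–S: 1.25e-05° × 110600 m/° = 1.3825 m.
Longitude error → 1.25e-05 × 110600 × cos 2.13° = 1.25e-05 × 110600 × 0.9993 ≈ 1.38154 m.
Worst case both components are at the extreme and orthogonal: √(1.3825² + 1.38154²) ≈ 1.95447 m.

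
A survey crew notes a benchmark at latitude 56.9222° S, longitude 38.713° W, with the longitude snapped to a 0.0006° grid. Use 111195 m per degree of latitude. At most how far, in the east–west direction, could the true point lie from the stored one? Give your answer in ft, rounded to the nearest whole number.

60 ft

With a 0.0006° grid the true value lies within half a step, ±0.0006°/2 = ±0.0003°, of the stored one.
Parallels shrink by cos φ, so at 56.9222° a degree of longitude is 111195 × 0.5458 ≈ 60687.7 m.
So at most 0.0003° × 60687.7 ≈ 18.2063 m east–west.
Converting: 18.2063 m × 3.2808 ft/m ≈ 59.732 ft.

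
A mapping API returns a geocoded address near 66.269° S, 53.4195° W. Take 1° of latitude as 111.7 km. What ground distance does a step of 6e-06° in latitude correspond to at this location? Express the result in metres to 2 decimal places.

0.67 metres

Along a meridian 6e-06° is 6e-06 × 111700 = 0.6702 m.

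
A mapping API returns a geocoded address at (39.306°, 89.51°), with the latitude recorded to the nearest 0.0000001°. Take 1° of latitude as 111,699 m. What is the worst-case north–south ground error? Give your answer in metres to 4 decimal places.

0.0056 metres

Rounding to 7 decimal places leaves the latitude within ±5e-08° of the true value.
Along the meridian that is 5e-08° × 111699 m/° = 0.00558495 m.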